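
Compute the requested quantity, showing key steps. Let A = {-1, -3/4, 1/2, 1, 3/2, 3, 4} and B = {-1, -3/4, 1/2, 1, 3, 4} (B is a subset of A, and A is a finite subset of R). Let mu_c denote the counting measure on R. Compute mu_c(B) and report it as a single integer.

Counting measure assigns mu_c(E) = |E| (number of elements) when E is finite.
B has 6 element(s), so mu_c(B) = 6.

6


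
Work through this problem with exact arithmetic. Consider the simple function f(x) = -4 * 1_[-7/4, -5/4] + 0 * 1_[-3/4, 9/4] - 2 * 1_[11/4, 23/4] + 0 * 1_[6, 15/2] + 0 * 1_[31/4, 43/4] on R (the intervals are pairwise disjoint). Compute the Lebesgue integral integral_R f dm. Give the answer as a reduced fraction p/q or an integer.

For a simple function f = sum_i c_i * 1_{A_i} with disjoint A_i,
  integral f dm = sum_i c_i * m(A_i).
Lengths of the A_i:
  m(A_1) = -5/4 - (-7/4) = 1/2.
  m(A_2) = 9/4 - (-3/4) = 3.
  m(A_3) = 23/4 - 11/4 = 3.
  m(A_4) = 15/2 - 6 = 3/2.
  m(A_5) = 43/4 - 31/4 = 3.
Contributions c_i * m(A_i):
  (-4) * (1/2) = -2.
  (0) * (3) = 0.
  (-2) * (3) = -6.
  (0) * (3/2) = 0.
  (0) * (3) = 0.
Total: -2 + 0 - 6 + 0 + 0 = -8.

-8


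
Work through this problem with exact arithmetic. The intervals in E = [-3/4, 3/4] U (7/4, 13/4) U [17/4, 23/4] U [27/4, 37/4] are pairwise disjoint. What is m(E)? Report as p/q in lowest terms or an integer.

For pairwise disjoint intervals, m(union_i I_i) = sum_i m(I_i),
and m is invariant under swapping open/closed endpoints (single points have measure 0).
So m(E) = sum_i (b_i - a_i).
  I_1 has length 3/4 - (-3/4) = 3/2.
  I_2 has length 13/4 - 7/4 = 3/2.
  I_3 has length 23/4 - 17/4 = 3/2.
  I_4 has length 37/4 - 27/4 = 5/2.
Summing:
  m(E) = 3/2 + 3/2 + 3/2 + 5/2 = 7.

7


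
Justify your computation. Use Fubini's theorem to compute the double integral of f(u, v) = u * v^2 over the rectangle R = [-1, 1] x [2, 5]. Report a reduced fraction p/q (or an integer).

f(u, v) is a tensor product of a function of u and a function of v, and both factors are bounded continuous (hence Lebesgue integrable) on the rectangle, so Fubini's theorem applies:
  integral_R f d(m x m) = (integral_a1^b1 u du) * (integral_a2^b2 v^2 dv).
Inner integral in u: integral_{-1}^{1} u du = (1^2 - (-1)^2)/2
  = 0.
Inner integral in v: integral_{2}^{5} v^2 dv = (5^3 - 2^3)/3
  = 39.
Product: (0) * (39) = 0.

0


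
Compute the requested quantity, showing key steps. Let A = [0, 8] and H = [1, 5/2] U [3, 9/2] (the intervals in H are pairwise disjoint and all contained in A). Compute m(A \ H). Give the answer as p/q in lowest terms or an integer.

The ambient interval has length m(A) = 8 - 0 = 8.
Since the holes are disjoint and sit inside A, by finite additivity
  m(H) = sum_i (b_i - a_i), and m(A \ H) = m(A) - m(H).
Computing the hole measures:
  m(H_1) = 5/2 - 1 = 3/2.
  m(H_2) = 9/2 - 3 = 3/2.
Summed: m(H) = 3/2 + 3/2 = 3.
So m(A \ H) = 8 - 3 = 5.

5


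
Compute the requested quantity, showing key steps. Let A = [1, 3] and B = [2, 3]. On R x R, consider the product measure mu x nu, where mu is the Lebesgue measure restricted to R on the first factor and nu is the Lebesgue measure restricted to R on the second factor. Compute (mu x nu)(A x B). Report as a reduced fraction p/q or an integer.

For a measurable rectangle A x B, the product measure satisfies
  (mu x nu)(A x B) = mu(A) * nu(B).
  mu(A) = 2.
  nu(B) = 1.
  (mu x nu)(A x B) = 2 * 1 = 2.

2


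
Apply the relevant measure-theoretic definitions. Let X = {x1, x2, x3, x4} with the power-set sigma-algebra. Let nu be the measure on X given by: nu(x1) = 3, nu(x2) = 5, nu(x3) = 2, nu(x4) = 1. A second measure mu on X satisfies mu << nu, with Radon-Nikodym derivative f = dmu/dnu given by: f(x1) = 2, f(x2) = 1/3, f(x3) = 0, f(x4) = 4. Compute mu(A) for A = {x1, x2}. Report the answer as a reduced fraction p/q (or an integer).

By the defining property of the Radon-Nikodym derivative, for every measurable set A,
  mu(A) = integral_A f dnu.
Since nu is a discrete measure concentrated on the atoms of X, the integral over A reduces to the sum
  mu(A) = sum_{x in A} f(x) * nu({x}).
Computing each term:
  x1: f(x1) * nu(x1) = 2 * 3 = 6.
  x2: f(x2) * nu(x2) = 1/3 * 5 = 5/3.
Summing: mu(A) = 6 + 5/3 = 23/3.

23/3


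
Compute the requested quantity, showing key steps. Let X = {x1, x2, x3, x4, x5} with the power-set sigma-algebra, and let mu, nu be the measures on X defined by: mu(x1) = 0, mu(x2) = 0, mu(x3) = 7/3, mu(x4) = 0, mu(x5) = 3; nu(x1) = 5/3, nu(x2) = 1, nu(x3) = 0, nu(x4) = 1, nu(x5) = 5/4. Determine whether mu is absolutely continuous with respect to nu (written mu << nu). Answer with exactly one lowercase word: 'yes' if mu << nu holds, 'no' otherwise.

mu << nu means: every nu-null measurable set is also mu-null; equivalently, for every atom x, if nu({x}) = 0 then mu({x}) = 0.
Checking each atom:
  x1: nu = 5/3 > 0 -> no constraint.
  x2: nu = 1 > 0 -> no constraint.
  x3: nu = 0, mu = 7/3 > 0 -> violates mu << nu.
  x4: nu = 1 > 0 -> no constraint.
  x5: nu = 5/4 > 0 -> no constraint.
The atom(s) x3 violate the condition (nu = 0 but mu > 0). Therefore mu is NOT absolutely continuous w.r.t. nu.

no


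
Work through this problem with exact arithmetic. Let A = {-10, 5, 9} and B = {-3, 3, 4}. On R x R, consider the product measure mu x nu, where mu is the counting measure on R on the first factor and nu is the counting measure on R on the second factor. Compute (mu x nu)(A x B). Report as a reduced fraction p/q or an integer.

For a measurable rectangle A x B, the product measure satisfies
  (mu x nu)(A x B) = mu(A) * nu(B).
  mu(A) = 3.
  nu(B) = 3.
  (mu x nu)(A x B) = 3 * 3 = 9.

9


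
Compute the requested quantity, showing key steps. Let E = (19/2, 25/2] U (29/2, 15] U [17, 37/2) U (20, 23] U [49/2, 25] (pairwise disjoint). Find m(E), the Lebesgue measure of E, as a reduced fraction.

For pairwise disjoint intervals, m(union_i I_i) = sum_i m(I_i),
and m is invariant under swapping open/closed endpoints (single points have measure 0).
So m(E) = sum_i (b_i - a_i).
  I_1 has length 25/2 - 19/2 = 3.
  I_2 has length 15 - 29/2 = 1/2.
  I_3 has length 37/2 - 17 = 3/2.
  I_4 has length 23 - 20 = 3.
  I_5 has length 25 - 49/2 = 1/2.
Summing:
  m(E) = 3 + 1/2 + 3/2 + 3 + 1/2 = 17/2.

17/2


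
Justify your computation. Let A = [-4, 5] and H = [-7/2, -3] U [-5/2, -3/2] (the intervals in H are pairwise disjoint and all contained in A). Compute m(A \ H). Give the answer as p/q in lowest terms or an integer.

The ambient interval has length m(A) = 5 - (-4) = 9.
Since the holes are disjoint and sit inside A, by finite additivity
  m(H) = sum_i (b_i - a_i), and m(A \ H) = m(A) - m(H).
Computing the hole measures:
  m(H_1) = -3 - (-7/2) = 1/2.
  m(H_2) = -3/2 - (-5/2) = 1.
Summed: m(H) = 1/2 + 1 = 3/2.
So m(A \ H) = 9 - 3/2 = 15/2.

15/2


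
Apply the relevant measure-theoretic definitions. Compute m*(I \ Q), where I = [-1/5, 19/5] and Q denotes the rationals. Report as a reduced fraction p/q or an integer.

The interval I = [-1/5, 19/5] has m(I) = 19/5 - (-1/5) = 4 (endpoints are measure-zero, so open/closed/half-open agree). Write I = (I cap Q) u (I \ Q). The rationals in I are countable, so m*(I cap Q) = 0 (cover each rational by intervals whose total length is arbitrarily small). By countable subadditivity m*(I) <= m*(I cap Q) + m*(I \ Q), hence m*(I \ Q) >= m(I) = 4. The reverse inequality m*(I \ Q) <= m*(I) = 4 is trivial since (I \ Q) is a subset of I. Therefore m*(I \ Q) = 4.

4


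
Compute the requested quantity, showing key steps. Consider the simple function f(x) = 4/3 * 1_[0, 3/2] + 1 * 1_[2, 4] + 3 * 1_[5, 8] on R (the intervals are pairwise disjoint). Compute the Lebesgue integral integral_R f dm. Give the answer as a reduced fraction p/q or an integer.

For a simple function f = sum_i c_i * 1_{A_i} with disjoint A_i,
  integral f dm = sum_i c_i * m(A_i).
Lengths of the A_i:
  m(A_1) = 3/2 - 0 = 3/2.
  m(A_2) = 4 - 2 = 2.
  m(A_3) = 8 - 5 = 3.
Contributions c_i * m(A_i):
  (4/3) * (3/2) = 2.
  (1) * (2) = 2.
  (3) * (3) = 9.
Total: 2 + 2 + 9 = 13.

13


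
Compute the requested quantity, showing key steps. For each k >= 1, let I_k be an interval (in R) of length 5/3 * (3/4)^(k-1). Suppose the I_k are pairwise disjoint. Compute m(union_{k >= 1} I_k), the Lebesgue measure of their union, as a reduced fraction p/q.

By countable additivity of the Lebesgue measure on pairwise disjoint measurable sets,
  m(union_{k >= 1} I_k) = sum_{k >= 1} m(I_k) = sum_{k >= 1} a * r^(k-1),
  with a = 5/3 and r = 3/4.
Since 0 < r = 3/4 < 1, the geometric series converges:
  sum_{k >= 1} a * r^(k-1) = a / (1 - r).
  = 5/3 / (1 - 3/4)
  = 5/3 / (1/4)
  = 20/3.

20/3


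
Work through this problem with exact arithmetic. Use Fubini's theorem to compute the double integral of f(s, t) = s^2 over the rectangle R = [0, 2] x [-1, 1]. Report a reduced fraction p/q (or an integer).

f(s, t) is a tensor product of a function of s and a function of t, and both factors are bounded continuous (hence Lebesgue integrable) on the rectangle, so Fubini's theorem applies:
  integral_R f d(m x m) = (integral_a1^b1 s^2 ds) * (integral_a2^b2 1 dt).
Inner integral in s: integral_{0}^{2} s^2 ds = (2^3 - 0^3)/3
  = 8/3.
Inner integral in t: integral_{-1}^{1} 1 dt = (1^1 - (-1)^1)/1
  = 2.
Product: (8/3) * (2) = 16/3.

16/3


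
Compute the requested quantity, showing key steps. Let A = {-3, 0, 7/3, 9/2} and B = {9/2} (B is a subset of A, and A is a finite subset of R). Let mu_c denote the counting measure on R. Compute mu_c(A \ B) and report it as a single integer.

Counting measure assigns mu_c(E) = |E| (number of elements) when E is finite. For B subset A, A \ B is the set of elements of A not in B, so |A \ B| = |A| - |B|.
|A| = 4, |B| = 1, so mu_c(A \ B) = 4 - 1 = 3.

3


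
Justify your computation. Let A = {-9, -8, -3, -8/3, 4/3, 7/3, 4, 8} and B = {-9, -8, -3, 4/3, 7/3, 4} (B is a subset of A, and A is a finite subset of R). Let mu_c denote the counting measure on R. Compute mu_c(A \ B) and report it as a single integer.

Counting measure assigns mu_c(E) = |E| (number of elements) when E is finite. For B subset A, A \ B is the set of elements of A not in B, so |A \ B| = |A| - |B|.
|A| = 8, |B| = 6, so mu_c(A \ B) = 8 - 6 = 2.

2


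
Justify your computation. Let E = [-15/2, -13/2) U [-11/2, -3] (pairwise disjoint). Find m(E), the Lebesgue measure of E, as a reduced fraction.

For pairwise disjoint intervals, m(union_i I_i) = sum_i m(I_i),
and m is invariant under swapping open/closed endpoints (single points have measure 0).
So m(E) = sum_i (b_i - a_i).
  I_1 has length -13/2 - (-15/2) = 1.
  I_2 has length -3 - (-11/2) = 5/2.
Summing:
  m(E) = 1 + 5/2 = 7/2.

7/2


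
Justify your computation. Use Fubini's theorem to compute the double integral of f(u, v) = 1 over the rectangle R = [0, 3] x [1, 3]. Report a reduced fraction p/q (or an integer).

f(u, v) is a tensor product of a function of u and a function of v, and both factors are bounded continuous (hence Lebesgue integrable) on the rectangle, so Fubini's theorem applies:
  integral_R f d(m x m) = (integral_a1^b1 1 du) * (integral_a2^b2 1 dv).
Inner integral in u: integral_{0}^{3} 1 du = (3^1 - 0^1)/1
  = 3.
Inner integral in v: integral_{1}^{3} 1 dv = (3^1 - 1^1)/1
  = 2.
Product: (3) * (2) = 6.

6


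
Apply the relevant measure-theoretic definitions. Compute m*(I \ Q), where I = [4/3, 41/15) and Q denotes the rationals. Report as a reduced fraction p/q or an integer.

The interval I = [4/3, 41/15) has m(I) = 41/15 - 4/3 = 7/5 (endpoints are measure-zero, so open/closed/half-open agree). Write I = (I cap Q) u (I \ Q). The rationals in I are countable, so m*(I cap Q) = 0 (cover each rational by intervals whose total length is arbitrarily small). By countable subadditivity m*(I) <= m*(I cap Q) + m*(I \ Q), hence m*(I \ Q) >= m(I) = 7/5. The reverse inequality m*(I \ Q) <= m*(I) = 7/5 is trivial since (I \ Q) is a subset of I. Therefore m*(I \ Q) = 7/5.

7/5


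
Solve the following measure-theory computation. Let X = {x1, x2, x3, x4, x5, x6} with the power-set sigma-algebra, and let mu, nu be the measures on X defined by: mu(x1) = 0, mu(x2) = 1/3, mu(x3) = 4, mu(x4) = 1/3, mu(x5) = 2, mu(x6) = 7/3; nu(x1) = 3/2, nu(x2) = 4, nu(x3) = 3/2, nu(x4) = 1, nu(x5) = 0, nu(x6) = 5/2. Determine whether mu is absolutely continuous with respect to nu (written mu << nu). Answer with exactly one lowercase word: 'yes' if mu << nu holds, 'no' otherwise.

mu << nu means: every nu-null measurable set is also mu-null; equivalently, for every atom x, if nu({x}) = 0 then mu({x}) = 0.
Checking each atom:
  x1: nu = 3/2 > 0 -> no constraint.
  x2: nu = 4 > 0 -> no constraint.
  x3: nu = 3/2 > 0 -> no constraint.
  x4: nu = 1 > 0 -> no constraint.
  x5: nu = 0, mu = 2 > 0 -> violates mu << nu.
  x6: nu = 5/2 > 0 -> no constraint.
The atom(s) x5 violate the condition (nu = 0 but mu > 0). Therefore mu is NOT absolutely continuous w.r.t. nu.

no


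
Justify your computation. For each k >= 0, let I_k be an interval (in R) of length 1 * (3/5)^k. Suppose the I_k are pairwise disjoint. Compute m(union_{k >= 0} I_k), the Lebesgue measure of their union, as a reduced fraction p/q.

By countable additivity of the Lebesgue measure on pairwise disjoint measurable sets,
  m(union_{k >= 0} I_k) = sum_{k >= 0} m(I_k) = sum_{k >= 0} a * r^k,
  with a = 1 and r = 3/5.
Since 0 < r = 3/5 < 1, the geometric series converges:
  sum_{k >= 0} a * r^k = a / (1 - r).
  = 1 / (1 - 3/5)
  = 1 / (2/5)
  = 5/2.

5/2


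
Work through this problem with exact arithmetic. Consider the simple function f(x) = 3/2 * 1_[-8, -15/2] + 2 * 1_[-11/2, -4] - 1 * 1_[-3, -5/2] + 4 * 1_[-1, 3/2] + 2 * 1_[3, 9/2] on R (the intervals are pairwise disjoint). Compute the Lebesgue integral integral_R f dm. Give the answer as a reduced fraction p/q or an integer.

For a simple function f = sum_i c_i * 1_{A_i} with disjoint A_i,
  integral f dm = sum_i c_i * m(A_i).
Lengths of the A_i:
  m(A_1) = -15/2 - (-8) = 1/2.
  m(A_2) = -4 - (-11/2) = 3/2.
  m(A_3) = -5/2 - (-3) = 1/2.
  m(A_4) = 3/2 - (-1) = 5/2.
  m(A_5) = 9/2 - 3 = 3/2.
Contributions c_i * m(A_i):
  (3/2) * (1/2) = 3/4.
  (2) * (3/2) = 3.
  (-1) * (1/2) = -1/2.
  (4) * (5/2) = 10.
  (2) * (3/2) = 3.
Total: 3/4 + 3 - 1/2 + 10 + 3 = 65/4.

65/4


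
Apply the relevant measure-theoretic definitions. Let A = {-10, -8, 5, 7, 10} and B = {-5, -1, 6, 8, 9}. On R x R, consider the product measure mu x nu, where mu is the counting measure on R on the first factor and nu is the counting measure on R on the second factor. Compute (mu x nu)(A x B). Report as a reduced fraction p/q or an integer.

For a measurable rectangle A x B, the product measure satisfies
  (mu x nu)(A x B) = mu(A) * nu(B).
  mu(A) = 5.
  nu(B) = 5.
  (mu x nu)(A x B) = 5 * 5 = 25.

25


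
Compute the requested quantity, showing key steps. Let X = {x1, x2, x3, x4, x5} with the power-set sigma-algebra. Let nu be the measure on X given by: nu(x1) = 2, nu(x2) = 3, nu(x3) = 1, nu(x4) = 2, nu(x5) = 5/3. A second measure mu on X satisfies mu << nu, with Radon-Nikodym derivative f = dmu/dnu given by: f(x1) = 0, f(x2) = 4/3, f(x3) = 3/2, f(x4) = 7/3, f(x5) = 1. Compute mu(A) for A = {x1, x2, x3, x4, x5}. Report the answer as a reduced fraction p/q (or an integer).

By the defining property of the Radon-Nikodym derivative, for every measurable set A,
  mu(A) = integral_A f dnu.
Since nu is a discrete measure concentrated on the atoms of X, the integral over A reduces to the sum
  mu(A) = sum_{x in A} f(x) * nu({x}).
Computing each term:
  x1: f(x1) * nu(x1) = 0 * 2 = 0.
  x2: f(x2) * nu(x2) = 4/3 * 3 = 4.
  x3: f(x3) * nu(x3) = 3/2 * 1 = 3/2.
  x4: f(x4) * nu(x4) = 7/3 * 2 = 14/3.
  x5: f(x5) * nu(x5) = 1 * 5/3 = 5/3.
Summing: mu(A) = 0 + 4 + 3/2 + 14/3 + 5/3 = 71/6.

71/6


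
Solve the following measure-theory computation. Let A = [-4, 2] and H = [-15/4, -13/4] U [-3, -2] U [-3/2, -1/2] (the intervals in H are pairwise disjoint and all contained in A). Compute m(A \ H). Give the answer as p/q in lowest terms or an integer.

The ambient interval has length m(A) = 2 - (-4) = 6.
Since the holes are disjoint and sit inside A, by finite additivity
  m(H) = sum_i (b_i - a_i), and m(A \ H) = m(A) - m(H).
Computing the hole measures:
  m(H_1) = -13/4 - (-15/4) = 1/2.
  m(H_2) = -2 - (-3) = 1.
  m(H_3) = -1/2 - (-3/2) = 1.
Summed: m(H) = 1/2 + 1 + 1 = 5/2.
So m(A \ H) = 6 - 5/2 = 7/2.

7/2


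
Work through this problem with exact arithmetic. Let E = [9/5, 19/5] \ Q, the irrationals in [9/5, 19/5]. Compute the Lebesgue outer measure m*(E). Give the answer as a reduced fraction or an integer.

The interval I = [9/5, 19/5] has m(I) = 19/5 - 9/5 = 2 (endpoints are measure-zero, so open/closed/half-open agree). Write I = (I cap Q) u (I \ Q). The rationals in I are countable, so m*(I cap Q) = 0 (cover each rational by intervals whose total length is arbitrarily small). By countable subadditivity m*(I) <= m*(I cap Q) + m*(I \ Q), hence m*(I \ Q) >= m(I) = 2. The reverse inequality m*(I \ Q) <= m*(I) = 2 is trivial since (I \ Q) is a subset of I. Therefore m*(I \ Q) = 2.

2


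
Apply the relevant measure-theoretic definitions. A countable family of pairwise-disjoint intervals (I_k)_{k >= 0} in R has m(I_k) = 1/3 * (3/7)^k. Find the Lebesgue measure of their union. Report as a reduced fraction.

By countable additivity of the Lebesgue measure on pairwise disjoint measurable sets,
  m(union_{k >= 0} I_k) = sum_{k >= 0} m(I_k) = sum_{k >= 0} a * r^k,
  with a = 1/3 and r = 3/7.
Since 0 < r = 3/7 < 1, the geometric series converges:
  sum_{k >= 0} a * r^k = a / (1 - r).
  = 1/3 / (1 - 3/7)
  = 1/3 / (4/7)
  = 7/12.

7/12


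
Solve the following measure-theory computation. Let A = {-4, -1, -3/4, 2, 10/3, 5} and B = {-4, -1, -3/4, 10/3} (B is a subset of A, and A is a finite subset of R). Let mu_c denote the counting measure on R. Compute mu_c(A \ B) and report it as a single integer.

Counting measure assigns mu_c(E) = |E| (number of elements) when E is finite. For B subset A, A \ B is the set of elements of A not in B, so |A \ B| = |A| - |B|.
|A| = 6, |B| = 4, so mu_c(A \ B) = 6 - 4 = 2.

2


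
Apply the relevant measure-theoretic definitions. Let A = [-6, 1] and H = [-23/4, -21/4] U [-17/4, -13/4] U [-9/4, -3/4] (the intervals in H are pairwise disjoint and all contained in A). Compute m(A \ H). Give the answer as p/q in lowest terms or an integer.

The ambient interval has length m(A) = 1 - (-6) = 7.
Since the holes are disjoint and sit inside A, by finite additivity
  m(H) = sum_i (b_i - a_i), and m(A \ H) = m(A) - m(H).
Computing the hole measures:
  m(H_1) = -21/4 - (-23/4) = 1/2.
  m(H_2) = -13/4 - (-17/4) = 1.
  m(H_3) = -3/4 - (-9/4) = 3/2.
Summed: m(H) = 1/2 + 1 + 3/2 = 3.
So m(A \ H) = 7 - 3 = 4.

4


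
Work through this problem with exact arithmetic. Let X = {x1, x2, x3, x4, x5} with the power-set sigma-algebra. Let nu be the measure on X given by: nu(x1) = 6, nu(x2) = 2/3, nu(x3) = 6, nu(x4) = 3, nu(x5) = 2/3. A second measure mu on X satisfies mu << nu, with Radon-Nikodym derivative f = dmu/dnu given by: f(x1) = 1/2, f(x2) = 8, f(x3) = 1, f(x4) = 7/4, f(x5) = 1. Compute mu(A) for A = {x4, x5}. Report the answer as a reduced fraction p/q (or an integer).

By the defining property of the Radon-Nikodym derivative, for every measurable set A,
  mu(A) = integral_A f dnu.
Since nu is a discrete measure concentrated on the atoms of X, the integral over A reduces to the sum
  mu(A) = sum_{x in A} f(x) * nu({x}).
Computing each term:
  x4: f(x4) * nu(x4) = 7/4 * 3 = 21/4.
  x5: f(x5) * nu(x5) = 1 * 2/3 = 2/3.
Summing: mu(A) = 21/4 + 2/3 = 71/12.

71/12


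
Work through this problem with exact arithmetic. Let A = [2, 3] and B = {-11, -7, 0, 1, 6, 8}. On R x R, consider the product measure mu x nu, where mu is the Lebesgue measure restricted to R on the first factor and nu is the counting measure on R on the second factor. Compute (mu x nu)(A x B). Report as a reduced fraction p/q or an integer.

For a measurable rectangle A x B, the product measure satisfies
  (mu x nu)(A x B) = mu(A) * nu(B).
  mu(A) = 1.
  nu(B) = 6.
  (mu x nu)(A x B) = 1 * 6 = 6.

6


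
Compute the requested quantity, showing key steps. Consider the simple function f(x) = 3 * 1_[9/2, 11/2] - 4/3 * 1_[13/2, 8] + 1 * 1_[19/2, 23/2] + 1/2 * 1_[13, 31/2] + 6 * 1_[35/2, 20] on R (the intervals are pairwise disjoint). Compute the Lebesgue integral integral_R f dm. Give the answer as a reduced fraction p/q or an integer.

For a simple function f = sum_i c_i * 1_{A_i} with disjoint A_i,
  integral f dm = sum_i c_i * m(A_i).
Lengths of the A_i:
  m(A_1) = 11/2 - 9/2 = 1.
  m(A_2) = 8 - 13/2 = 3/2.
  m(A_3) = 23/2 - 19/2 = 2.
  m(A_4) = 31/2 - 13 = 5/2.
  m(A_5) = 20 - 35/2 = 5/2.
Contributions c_i * m(A_i):
  (3) * (1) = 3.
  (-4/3) * (3/2) = -2.
  (1) * (2) = 2.
  (1/2) * (5/2) = 5/4.
  (6) * (5/2) = 15.
Total: 3 - 2 + 2 + 5/4 + 15 = 77/4.

77/4


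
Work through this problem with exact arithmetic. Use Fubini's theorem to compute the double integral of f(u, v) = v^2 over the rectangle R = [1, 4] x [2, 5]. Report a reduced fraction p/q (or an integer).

f(u, v) is a tensor product of a function of u and a function of v, and both factors are bounded continuous (hence Lebesgue integrable) on the rectangle, so Fubini's theorem applies:
  integral_R f d(m x m) = (integral_a1^b1 1 du) * (integral_a2^b2 v^2 dv).
Inner integral in u: integral_{1}^{4} 1 du = (4^1 - 1^1)/1
  = 3.
Inner integral in v: integral_{2}^{5} v^2 dv = (5^3 - 2^3)/3
  = 39.
Product: (3) * (39) = 117.

117


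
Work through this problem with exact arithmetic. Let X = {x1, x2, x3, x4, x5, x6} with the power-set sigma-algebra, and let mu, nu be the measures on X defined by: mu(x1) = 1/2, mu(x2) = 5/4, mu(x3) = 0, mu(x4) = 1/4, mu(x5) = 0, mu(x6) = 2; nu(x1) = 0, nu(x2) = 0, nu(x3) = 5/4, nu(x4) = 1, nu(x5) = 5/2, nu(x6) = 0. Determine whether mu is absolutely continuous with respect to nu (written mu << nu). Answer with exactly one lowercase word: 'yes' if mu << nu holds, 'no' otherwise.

mu << nu means: every nu-null measurable set is also mu-null; equivalently, for every atom x, if nu({x}) = 0 then mu({x}) = 0.
Checking each atom:
  x1: nu = 0, mu = 1/2 > 0 -> violates mu << nu.
  x2: nu = 0, mu = 5/4 > 0 -> violates mu << nu.
  x3: nu = 5/4 > 0 -> no constraint.
  x4: nu = 1 > 0 -> no constraint.
  x5: nu = 5/2 > 0 -> no constraint.
  x6: nu = 0, mu = 2 > 0 -> violates mu << nu.
The atom(s) x1, x2, x6 violate the condition (nu = 0 but mu > 0). Therefore mu is NOT absolutely continuous w.r.t. nu.

no


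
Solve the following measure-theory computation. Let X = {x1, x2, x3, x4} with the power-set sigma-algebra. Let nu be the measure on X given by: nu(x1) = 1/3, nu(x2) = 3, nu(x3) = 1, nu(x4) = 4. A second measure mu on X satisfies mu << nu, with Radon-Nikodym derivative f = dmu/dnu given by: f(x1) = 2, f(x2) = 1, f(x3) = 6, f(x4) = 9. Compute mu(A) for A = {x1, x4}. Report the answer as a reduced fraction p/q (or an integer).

By the defining property of the Radon-Nikodym derivative, for every measurable set A,
  mu(A) = integral_A f dnu.
Since nu is a discrete measure concentrated on the atoms of X, the integral over A reduces to the sum
  mu(A) = sum_{x in A} f(x) * nu({x}).
Computing each term:
  x1: f(x1) * nu(x1) = 2 * 1/3 = 2/3.
  x4: f(x4) * nu(x4) = 9 * 4 = 36.
Summing: mu(A) = 2/3 + 36 = 110/3.

110/3


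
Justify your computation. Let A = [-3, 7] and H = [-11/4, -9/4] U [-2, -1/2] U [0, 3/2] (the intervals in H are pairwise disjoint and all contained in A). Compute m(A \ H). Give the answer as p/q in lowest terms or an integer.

The ambient interval has length m(A) = 7 - (-3) = 10.
Since the holes are disjoint and sit inside A, by finite additivity
  m(H) = sum_i (b_i - a_i), and m(A \ H) = m(A) - m(H).
Computing the hole measures:
  m(H_1) = -9/4 - (-11/4) = 1/2.
  m(H_2) = -1/2 - (-2) = 3/2.
  m(H_3) = 3/2 - 0 = 3/2.
Summed: m(H) = 1/2 + 3/2 + 3/2 = 7/2.
So m(A \ H) = 10 - 7/2 = 13/2.

13/2


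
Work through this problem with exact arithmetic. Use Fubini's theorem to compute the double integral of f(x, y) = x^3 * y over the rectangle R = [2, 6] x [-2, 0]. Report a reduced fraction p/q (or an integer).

f(x, y) is a tensor product of a function of x and a function of y, and both factors are bounded continuous (hence Lebesgue integrable) on the rectangle, so Fubini's theorem applies:
  integral_R f d(m x m) = (integral_a1^b1 x^3 dx) * (integral_a2^b2 y dy).
Inner integral in x: integral_{2}^{6} x^3 dx = (6^4 - 2^4)/4
  = 320.
Inner integral in y: integral_{-2}^{0} y dy = (0^2 - (-2)^2)/2
  = -2.
Product: (320) * (-2) = -640.

-640


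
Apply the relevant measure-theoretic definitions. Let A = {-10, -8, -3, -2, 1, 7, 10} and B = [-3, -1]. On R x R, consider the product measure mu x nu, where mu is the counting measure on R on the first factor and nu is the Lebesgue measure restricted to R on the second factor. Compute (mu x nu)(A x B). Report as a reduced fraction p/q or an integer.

For a measurable rectangle A x B, the product measure satisfies
  (mu x nu)(A x B) = mu(A) * nu(B).
  mu(A) = 7.
  nu(B) = 2.
  (mu x nu)(A x B) = 7 * 2 = 14.

14


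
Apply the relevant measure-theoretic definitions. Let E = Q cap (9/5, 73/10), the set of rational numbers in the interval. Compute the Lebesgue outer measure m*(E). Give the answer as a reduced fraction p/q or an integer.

The set Q cap (9/5, 73/10) is countable (a subset of the countable set Q). Lebesgue outer measure of any countable set is 0: each singleton {q} has m*({q}) = 0, and by countable subadditivity m*(union_k {q_k}) <= sum_k m*({q_k}) = sum_k 0 = 0. The reverse inequality m*(E) >= 0 is automatic. So m*(Q cap (9/5, 73/10)) = 0.

0


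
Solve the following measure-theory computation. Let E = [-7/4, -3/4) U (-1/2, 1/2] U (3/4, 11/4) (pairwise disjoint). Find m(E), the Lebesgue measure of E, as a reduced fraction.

For pairwise disjoint intervals, m(union_i I_i) = sum_i m(I_i),
and m is invariant under swapping open/closed endpoints (single points have measure 0).
So m(E) = sum_i (b_i - a_i).
  I_1 has length -3/4 - (-7/4) = 1.
  I_2 has length 1/2 - (-1/2) = 1.
  I_3 has length 11/4 - 3/4 = 2.
Summing:
  m(E) = 1 + 1 + 2 = 4.

4


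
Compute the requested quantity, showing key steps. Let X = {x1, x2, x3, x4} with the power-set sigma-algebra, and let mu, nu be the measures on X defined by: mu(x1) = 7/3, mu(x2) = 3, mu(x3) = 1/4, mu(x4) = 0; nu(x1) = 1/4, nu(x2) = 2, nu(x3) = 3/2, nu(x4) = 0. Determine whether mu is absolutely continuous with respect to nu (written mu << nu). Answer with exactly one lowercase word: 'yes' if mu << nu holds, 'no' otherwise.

mu << nu means: every nu-null measurable set is also mu-null; equivalently, for every atom x, if nu({x}) = 0 then mu({x}) = 0.
Checking each atom:
  x1: nu = 1/4 > 0 -> no constraint.
  x2: nu = 2 > 0 -> no constraint.
  x3: nu = 3/2 > 0 -> no constraint.
  x4: nu = 0, mu = 0 -> consistent with mu << nu.
No atom violates the condition. Therefore mu << nu.

yes


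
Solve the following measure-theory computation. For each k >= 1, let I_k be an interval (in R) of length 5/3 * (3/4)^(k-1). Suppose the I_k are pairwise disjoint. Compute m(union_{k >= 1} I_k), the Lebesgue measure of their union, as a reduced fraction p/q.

By countable additivity of the Lebesgue measure on pairwise disjoint measurable sets,
  m(union_{k >= 1} I_k) = sum_{k >= 1} m(I_k) = sum_{k >= 1} a * r^(k-1),
  with a = 5/3 and r = 3/4.
Since 0 < r = 3/4 < 1, the geometric series converges:
  sum_{k >= 1} a * r^(k-1) = a / (1 - r).
  = 5/3 / (1 - 3/4)
  = 5/3 / (1/4)
  = 20/3.

20/3


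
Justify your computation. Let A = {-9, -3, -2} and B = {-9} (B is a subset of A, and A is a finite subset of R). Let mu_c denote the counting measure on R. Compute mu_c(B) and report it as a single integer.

Counting measure assigns mu_c(E) = |E| (number of elements) when E is finite.
B has 1 element(s), so mu_c(B) = 1.

1


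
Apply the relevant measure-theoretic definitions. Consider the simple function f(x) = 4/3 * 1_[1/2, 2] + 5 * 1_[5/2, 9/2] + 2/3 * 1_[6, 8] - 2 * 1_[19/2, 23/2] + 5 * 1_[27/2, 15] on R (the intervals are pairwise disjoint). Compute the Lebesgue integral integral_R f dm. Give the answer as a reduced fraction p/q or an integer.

For a simple function f = sum_i c_i * 1_{A_i} with disjoint A_i,
  integral f dm = sum_i c_i * m(A_i).
Lengths of the A_i:
  m(A_1) = 2 - 1/2 = 3/2.
  m(A_2) = 9/2 - 5/2 = 2.
  m(A_3) = 8 - 6 = 2.
  m(A_4) = 23/2 - 19/2 = 2.
  m(A_5) = 15 - 27/2 = 3/2.
Contributions c_i * m(A_i):
  (4/3) * (3/2) = 2.
  (5) * (2) = 10.
  (2/3) * (2) = 4/3.
  (-2) * (2) = -4.
  (5) * (3/2) = 15/2.
Total: 2 + 10 + 4/3 - 4 + 15/2 = 101/6.

101/6


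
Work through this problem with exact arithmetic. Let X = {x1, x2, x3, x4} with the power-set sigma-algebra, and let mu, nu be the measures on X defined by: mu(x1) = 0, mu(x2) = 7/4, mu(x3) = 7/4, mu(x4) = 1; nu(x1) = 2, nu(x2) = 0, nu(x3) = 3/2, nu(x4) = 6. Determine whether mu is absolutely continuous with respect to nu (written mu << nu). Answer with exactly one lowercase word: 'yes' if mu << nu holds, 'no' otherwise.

mu << nu means: every nu-null measurable set is also mu-null; equivalently, for every atom x, if nu({x}) = 0 then mu({x}) = 0.
Checking each atom:
  x1: nu = 2 > 0 -> no constraint.
  x2: nu = 0, mu = 7/4 > 0 -> violates mu << nu.
  x3: nu = 3/2 > 0 -> no constraint.
  x4: nu = 6 > 0 -> no constraint.
The atom(s) x2 violate the condition (nu = 0 but mu > 0). Therefore mu is NOT absolutely continuous w.r.t. nu.

no


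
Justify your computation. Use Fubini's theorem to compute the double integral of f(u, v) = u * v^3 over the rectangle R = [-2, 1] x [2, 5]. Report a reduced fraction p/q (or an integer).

f(u, v) is a tensor product of a function of u and a function of v, and both factors are bounded continuous (hence Lebesgue integrable) on the rectangle, so Fubini's theorem applies:
  integral_R f d(m x m) = (integral_a1^b1 u du) * (integral_a2^b2 v^3 dv).
Inner integral in u: integral_{-2}^{1} u du = (1^2 - (-2)^2)/2
  = -3/2.
Inner integral in v: integral_{2}^{5} v^3 dv = (5^4 - 2^4)/4
  = 609/4.
Product: (-3/2) * (609/4) = -1827/8.

-1827/8


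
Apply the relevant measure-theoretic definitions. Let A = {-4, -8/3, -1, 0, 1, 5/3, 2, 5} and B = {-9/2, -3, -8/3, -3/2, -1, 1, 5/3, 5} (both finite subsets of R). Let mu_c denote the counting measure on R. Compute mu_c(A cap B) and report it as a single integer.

Counting measure on a finite set equals cardinality. mu_c(A cap B) = |A cap B| (elements appearing in both).
Enumerating the elements of A that also lie in B gives 5 element(s).
So mu_c(A cap B) = 5.

5


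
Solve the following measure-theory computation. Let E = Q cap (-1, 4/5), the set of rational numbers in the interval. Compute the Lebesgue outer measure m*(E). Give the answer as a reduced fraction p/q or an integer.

The set Q cap (-1, 4/5) is countable (a subset of the countable set Q). Lebesgue outer measure of any countable set is 0: each singleton {q} has m*({q}) = 0, and by countable subadditivity m*(union_k {q_k}) <= sum_k m*({q_k}) = sum_k 0 = 0. The reverse inequality m*(E) >= 0 is automatic. So m*(Q cap (-1, 4/5)) = 0.

0


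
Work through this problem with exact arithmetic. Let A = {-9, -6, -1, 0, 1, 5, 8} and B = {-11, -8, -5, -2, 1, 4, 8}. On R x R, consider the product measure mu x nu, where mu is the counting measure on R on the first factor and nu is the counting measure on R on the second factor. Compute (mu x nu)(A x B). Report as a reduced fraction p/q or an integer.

For a measurable rectangle A x B, the product measure satisfies
  (mu x nu)(A x B) = mu(A) * nu(B).
  mu(A) = 7.
  nu(B) = 7.
  (mu x nu)(A x B) = 7 * 7 = 49.

49


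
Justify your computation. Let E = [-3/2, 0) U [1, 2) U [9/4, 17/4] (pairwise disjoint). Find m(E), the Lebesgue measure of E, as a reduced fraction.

For pairwise disjoint intervals, m(union_i I_i) = sum_i m(I_i),
and m is invariant under swapping open/closed endpoints (single points have measure 0).
So m(E) = sum_i (b_i - a_i).
  I_1 has length 0 - (-3/2) = 3/2.
  I_2 has length 2 - 1 = 1.
  I_3 has length 17/4 - 9/4 = 2.
Summing:
  m(E) = 3/2 + 1 + 2 = 9/2.

9/2


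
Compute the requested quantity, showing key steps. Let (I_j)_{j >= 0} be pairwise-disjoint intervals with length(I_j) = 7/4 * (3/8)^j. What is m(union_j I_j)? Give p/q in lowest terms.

By countable additivity of the Lebesgue measure on pairwise disjoint measurable sets,
  m(union_{j >= 0} I_j) = sum_{j >= 0} m(I_j) = sum_{j >= 0} a * r^j,
  with a = 7/4 and r = 3/8.
Since 0 < r = 3/8 < 1, the geometric series converges:
  sum_{j >= 0} a * r^j = a / (1 - r).
  = 7/4 / (1 - 3/8)
  = 7/4 / (5/8)
  = 14/5.

14/5


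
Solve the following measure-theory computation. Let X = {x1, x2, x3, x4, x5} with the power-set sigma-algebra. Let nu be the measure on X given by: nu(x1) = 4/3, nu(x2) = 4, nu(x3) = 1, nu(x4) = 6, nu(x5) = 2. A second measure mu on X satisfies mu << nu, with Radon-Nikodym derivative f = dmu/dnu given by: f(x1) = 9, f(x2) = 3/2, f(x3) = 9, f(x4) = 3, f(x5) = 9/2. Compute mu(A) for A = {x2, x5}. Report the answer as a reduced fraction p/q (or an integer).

By the defining property of the Radon-Nikodym derivative, for every measurable set A,
  mu(A) = integral_A f dnu.
Since nu is a discrete measure concentrated on the atoms of X, the integral over A reduces to the sum
  mu(A) = sum_{x in A} f(x) * nu({x}).
Computing each term:
  x2: f(x2) * nu(x2) = 3/2 * 4 = 6.
  x5: f(x5) * nu(x5) = 9/2 * 2 = 9.
Summing: mu(A) = 6 + 9 = 15.

15


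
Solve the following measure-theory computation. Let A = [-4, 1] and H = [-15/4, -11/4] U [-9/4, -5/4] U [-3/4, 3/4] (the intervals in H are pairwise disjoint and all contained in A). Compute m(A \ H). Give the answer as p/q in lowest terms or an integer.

The ambient interval has length m(A) = 1 - (-4) = 5.
Since the holes are disjoint and sit inside A, by finite additivity
  m(H) = sum_i (b_i - a_i), and m(A \ H) = m(A) - m(H).
Computing the hole measures:
  m(H_1) = -11/4 - (-15/4) = 1.
  m(H_2) = -5/4 - (-9/4) = 1.
  m(H_3) = 3/4 - (-3/4) = 3/2.
Summed: m(H) = 1 + 1 + 3/2 = 7/2.
So m(A \ H) = 5 - 7/2 = 3/2.

3/2


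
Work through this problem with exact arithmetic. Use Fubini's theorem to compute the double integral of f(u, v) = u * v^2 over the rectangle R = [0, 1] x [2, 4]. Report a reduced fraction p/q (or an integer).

f(u, v) is a tensor product of a function of u and a function of v, and both factors are bounded continuous (hence Lebesgue integrable) on the rectangle, so Fubini's theorem applies:
  integral_R f d(m x m) = (integral_a1^b1 u du) * (integral_a2^b2 v^2 dv).
Inner integral in u: integral_{0}^{1} u du = (1^2 - 0^2)/2
  = 1/2.
Inner integral in v: integral_{2}^{4} v^2 dv = (4^3 - 2^3)/3
  = 56/3.
Product: (1/2) * (56/3) = 28/3.

28/3


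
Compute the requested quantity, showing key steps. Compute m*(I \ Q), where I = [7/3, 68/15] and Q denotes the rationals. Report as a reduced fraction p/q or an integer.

The interval I = [7/3, 68/15] has m(I) = 68/15 - 7/3 = 11/5 (endpoints are measure-zero, so open/closed/half-open agree). Write I = (I cap Q) u (I \ Q). The rationals in I are countable, so m*(I cap Q) = 0 (cover each rational by intervals whose total length is arbitrarily small). By countable subadditivity m*(I) <= m*(I cap Q) + m*(I \ Q), hence m*(I \ Q) >= m(I) = 11/5. The reverse inequality m*(I \ Q) <= m*(I) = 11/5 is trivial since (I \ Q) is a subset of I. Therefore m*(I \ Q) = 11/5.

11/5


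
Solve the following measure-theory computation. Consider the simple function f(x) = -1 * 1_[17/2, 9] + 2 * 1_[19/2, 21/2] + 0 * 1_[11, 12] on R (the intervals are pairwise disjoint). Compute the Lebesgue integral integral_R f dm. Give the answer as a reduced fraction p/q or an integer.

For a simple function f = sum_i c_i * 1_{A_i} with disjoint A_i,
  integral f dm = sum_i c_i * m(A_i).
Lengths of the A_i:
  m(A_1) = 9 - 17/2 = 1/2.
  m(A_2) = 21/2 - 19/2 = 1.
  m(A_3) = 12 - 11 = 1.
Contributions c_i * m(A_i):
  (-1) * (1/2) = -1/2.
  (2) * (1) = 2.
  (0) * (1) = 0.
Total: -1/2 + 2 + 0 = 3/2.

3/2


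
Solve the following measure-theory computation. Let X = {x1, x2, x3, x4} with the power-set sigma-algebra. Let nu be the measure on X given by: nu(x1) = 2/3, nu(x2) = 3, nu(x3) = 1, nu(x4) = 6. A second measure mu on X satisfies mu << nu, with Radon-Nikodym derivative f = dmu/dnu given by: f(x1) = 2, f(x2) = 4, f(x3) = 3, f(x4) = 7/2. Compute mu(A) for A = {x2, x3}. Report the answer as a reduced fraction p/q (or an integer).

By the defining property of the Radon-Nikodym derivative, for every measurable set A,
  mu(A) = integral_A f dnu.
Since nu is a discrete measure concentrated on the atoms of X, the integral over A reduces to the sum
  mu(A) = sum_{x in A} f(x) * nu({x}).
Computing each term:
  x2: f(x2) * nu(x2) = 4 * 3 = 12.
  x3: f(x3) * nu(x3) = 3 * 1 = 3.
Summing: mu(A) = 12 + 3 = 15.

15


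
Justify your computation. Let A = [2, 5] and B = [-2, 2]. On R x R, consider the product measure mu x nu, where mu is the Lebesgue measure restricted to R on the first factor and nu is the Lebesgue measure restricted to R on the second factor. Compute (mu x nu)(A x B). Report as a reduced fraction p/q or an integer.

For a measurable rectangle A x B, the product measure satisfies
  (mu x nu)(A x B) = mu(A) * nu(B).
  mu(A) = 3.
  nu(B) = 4.
  (mu x nu)(A x B) = 3 * 4 = 12.

12


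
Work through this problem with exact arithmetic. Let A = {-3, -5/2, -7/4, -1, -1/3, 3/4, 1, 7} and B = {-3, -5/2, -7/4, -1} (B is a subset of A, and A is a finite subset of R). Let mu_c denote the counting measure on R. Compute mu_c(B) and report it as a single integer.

Counting measure assigns mu_c(E) = |E| (number of elements) when E is finite.
B has 4 element(s), so mu_c(B) = 4.

4


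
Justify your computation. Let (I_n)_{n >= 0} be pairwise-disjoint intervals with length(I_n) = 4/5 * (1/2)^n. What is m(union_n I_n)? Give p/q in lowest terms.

By countable additivity of the Lebesgue measure on pairwise disjoint measurable sets,
  m(union_{n >= 0} I_n) = sum_{n >= 0} m(I_n) = sum_{n >= 0} a * r^n,
  with a = 4/5 and r = 1/2.
Since 0 < r = 1/2 < 1, the geometric series converges:
  sum_{n >= 0} a * r^n = a / (1 - r).
  = 4/5 / (1 - 1/2)
  = 4/5 / (1/2)
  = 8/5.

8/5


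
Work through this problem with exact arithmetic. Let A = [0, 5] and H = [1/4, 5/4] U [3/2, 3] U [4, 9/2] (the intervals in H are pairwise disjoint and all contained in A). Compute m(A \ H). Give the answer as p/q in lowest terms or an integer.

The ambient interval has length m(A) = 5 - 0 = 5.
Since the holes are disjoint and sit inside A, by finite additivity
  m(H) = sum_i (b_i - a_i), and m(A \ H) = m(A) - m(H).
Computing the hole measures:
  m(H_1) = 5/4 - 1/4 = 1.
  m(H_2) = 3 - 3/2 = 3/2.
  m(H_3) = 9/2 - 4 = 1/2.
Summed: m(H) = 1 + 3/2 + 1/2 = 3.
So m(A \ H) = 5 - 3 = 2.

2


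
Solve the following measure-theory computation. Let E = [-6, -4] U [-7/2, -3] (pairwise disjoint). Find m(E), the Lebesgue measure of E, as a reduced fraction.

For pairwise disjoint intervals, m(union_i I_i) = sum_i m(I_i),
and m is invariant under swapping open/closed endpoints (single points have measure 0).
So m(E) = sum_i (b_i - a_i).
  I_1 has length -4 - (-6) = 2.
  I_2 has length -3 - (-7/2) = 1/2.
Summing:
  m(E) = 2 + 1/2 = 5/2.

5/2


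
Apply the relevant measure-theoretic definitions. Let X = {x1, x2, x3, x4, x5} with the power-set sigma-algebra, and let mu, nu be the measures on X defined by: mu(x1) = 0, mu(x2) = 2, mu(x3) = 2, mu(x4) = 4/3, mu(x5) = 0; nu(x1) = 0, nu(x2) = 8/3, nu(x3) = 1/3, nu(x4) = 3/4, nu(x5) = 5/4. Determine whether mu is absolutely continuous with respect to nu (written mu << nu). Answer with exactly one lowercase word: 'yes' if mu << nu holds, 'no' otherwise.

mu << nu means: every nu-null measurable set is also mu-null; equivalently, for every atom x, if nu({x}) = 0 then mu({x}) = 0.
Checking each atom:
  x1: nu = 0, mu = 0 -> consistent with mu << nu.
  x2: nu = 8/3 > 0 -> no constraint.
  x3: nu = 1/3 > 0 -> no constraint.
  x4: nu = 3/4 > 0 -> no constraint.
  x5: nu = 5/4 > 0 -> no constraint.
No atom violates the condition. Therefore mu << nu.

yes
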